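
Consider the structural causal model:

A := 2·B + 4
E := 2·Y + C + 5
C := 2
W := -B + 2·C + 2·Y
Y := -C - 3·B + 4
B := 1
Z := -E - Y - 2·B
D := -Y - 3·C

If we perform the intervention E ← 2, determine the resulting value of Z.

Intervening sets E = 2 and removes its equation (E := 2·Y + C + 5).
Y = -C - 3·B + 4  [with C=2, B=1]  = -1
Z = -E - Y - 2·B  [with E=2, Y=-1, B=1]  = -3

-3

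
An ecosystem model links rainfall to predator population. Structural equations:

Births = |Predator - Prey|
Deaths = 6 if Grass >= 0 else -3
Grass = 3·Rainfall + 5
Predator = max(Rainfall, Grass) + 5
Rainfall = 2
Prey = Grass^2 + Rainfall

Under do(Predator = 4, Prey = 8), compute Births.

4

The joint intervention fixes Predator = 4, Prey = 8, removing each variable's own equation.
Births = |Predator - Prey|  [with Predator=4, Prey=8]  = 4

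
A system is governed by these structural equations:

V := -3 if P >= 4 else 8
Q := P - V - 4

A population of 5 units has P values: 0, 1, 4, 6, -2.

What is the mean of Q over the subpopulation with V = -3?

4

Conditioning on V=-3 selects the 2 unit(s) with P ∈ {4, 6}. Their Q values: 3, 5. Mean = 4.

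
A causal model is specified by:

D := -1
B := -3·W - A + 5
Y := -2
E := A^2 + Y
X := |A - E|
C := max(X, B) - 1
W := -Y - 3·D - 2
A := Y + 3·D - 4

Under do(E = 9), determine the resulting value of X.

18

Under do(E=9), the mechanism E := A^2 + Y is discarded; E is fixed at 9.
A = Y + 3·D - 4  [with Y=-2, D=-1]  = -9
X = |A - E|  [with A=-9, E=9]  = 18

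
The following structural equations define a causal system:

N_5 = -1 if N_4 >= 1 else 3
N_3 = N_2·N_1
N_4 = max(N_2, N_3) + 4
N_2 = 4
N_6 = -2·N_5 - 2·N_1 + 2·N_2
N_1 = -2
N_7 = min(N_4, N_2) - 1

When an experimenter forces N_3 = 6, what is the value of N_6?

14

The intervention breaks the incoming arrows to N_3: N_3 = N_2·N_1 no longer applies, and N_3 = 6.
N_4 = max(N_2, N_3) + 4  [with N_2=4, N_3=6]  = 10
N_5 = -1 if N_4 >= 1 else 3  [with N_4=10]  = -1
N_6 = -2·N_5 - 2·N_1 + 2·N_2  [with N_5=-1, N_1=-2, N_2=4]  = 14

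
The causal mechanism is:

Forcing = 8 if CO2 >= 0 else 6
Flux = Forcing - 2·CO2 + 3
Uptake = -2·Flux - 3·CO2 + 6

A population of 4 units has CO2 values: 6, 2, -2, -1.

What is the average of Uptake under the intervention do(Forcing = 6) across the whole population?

-10.75

Under do(Forcing=6), Forcing's equation is replaced by Forcing=6 for every unit. Per-unit Uptake: -6, -10, -14, -13. Mean = -10.75.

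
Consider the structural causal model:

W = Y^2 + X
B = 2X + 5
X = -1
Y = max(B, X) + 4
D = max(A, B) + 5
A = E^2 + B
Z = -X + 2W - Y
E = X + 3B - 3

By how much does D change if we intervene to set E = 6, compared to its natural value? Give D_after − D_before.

11

Under do(E=6), the mechanism E = X + 3B - 3 is discarded; E is fixed at 6.
B = 2X + 5  [with X=-1]  = 3
A = E^2 + B  [with E=6, B=3]  = 39
D = max(A, B) + 5  [with A=39, B=3]  = 44
Without intervention: B = 2X + 5  [with X=-1]  = 3; E = X + 3B - 3  [with X=-1, B=3]  = 5; A = E^2 + B  [with E=5, B=3]  = 28; D = max(A, B) + 5  [with A=28, B=3]  = 33.
Change = 44 − 33 = 11.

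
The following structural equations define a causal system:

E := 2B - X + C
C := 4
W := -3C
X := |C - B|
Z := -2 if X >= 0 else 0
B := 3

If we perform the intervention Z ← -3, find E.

9

Intervening sets Z = -3 and removes its equation (Z := -2 if X >= 0 else 0).
No directed path runs from Z to E, so E keeps its natural value.
X = |C - B|  [with C=4, B=3]  = 1
E = 2B - X + C  [with B=3, X=1, C=4]  = 9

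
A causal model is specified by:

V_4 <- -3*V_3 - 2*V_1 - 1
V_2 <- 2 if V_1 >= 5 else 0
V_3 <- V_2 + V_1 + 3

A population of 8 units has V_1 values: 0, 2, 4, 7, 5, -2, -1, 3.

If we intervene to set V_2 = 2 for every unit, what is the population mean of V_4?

-27.25

Every unit gets V_2=2 under the intervention. V_4 values become -16, -26, -36, -51, -41, -6, -11, -31; E[V_4|do(V_2=2)] = -27.25.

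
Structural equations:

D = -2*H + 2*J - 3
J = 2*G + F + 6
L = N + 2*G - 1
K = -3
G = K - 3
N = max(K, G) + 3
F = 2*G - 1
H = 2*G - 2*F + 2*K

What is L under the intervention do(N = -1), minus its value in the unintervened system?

-1

The intervention breaks the incoming arrows to N: N = max(K, G) + 3 no longer applies, and N = -1.
G = K - 3  [with K=-3]  = -6
L = N + 2*G - 1  [with N=-1, G=-6]  = -14
Without intervention: G = K - 3  [with K=-3]  = -6; N = max(K, G) + 3  [with K=-3, G=-6]  = 0; L = N + 2*G - 1  [with N=0, G=-6]  = -13.
Change = -14 − (-13) = -1.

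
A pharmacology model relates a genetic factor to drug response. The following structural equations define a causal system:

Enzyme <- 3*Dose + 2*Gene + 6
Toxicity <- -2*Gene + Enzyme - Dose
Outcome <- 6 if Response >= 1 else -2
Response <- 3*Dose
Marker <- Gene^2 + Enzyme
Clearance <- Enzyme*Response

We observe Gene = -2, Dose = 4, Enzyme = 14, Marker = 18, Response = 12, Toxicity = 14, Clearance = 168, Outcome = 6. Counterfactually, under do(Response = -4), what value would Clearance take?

Under do(Response=-4), the mechanism Response <- 3*Dose is discarded; Response is fixed at -4.
Enzyme = 3*Dose + 2*Gene + 6  [with Dose=4, Gene=-2]  = 14
Clearance = Enzyme*Response  [with Enzyme=14, Response=-4]  = -56

-56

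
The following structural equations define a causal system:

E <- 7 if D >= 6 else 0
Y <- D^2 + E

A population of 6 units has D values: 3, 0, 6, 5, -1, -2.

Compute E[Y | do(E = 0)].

12.5

Under do(E=0), E's equation is replaced by E=0 for every unit. Per-unit Y: 9, 0, 36, 25, 1, 4. Mean = 12.5.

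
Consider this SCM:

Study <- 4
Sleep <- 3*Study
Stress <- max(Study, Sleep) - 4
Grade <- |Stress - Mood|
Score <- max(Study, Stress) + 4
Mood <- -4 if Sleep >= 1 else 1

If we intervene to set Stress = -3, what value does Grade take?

1

The intervention breaks the incoming arrows to Stress: Stress <- max(Study, Sleep) - 4 no longer applies, and Stress = -3.
Sleep = 3*Study  [with Study=4]  = 12
Mood = -4 if Sleep >= 1 else 1  [with Sleep=12]  = -4
Grade = |Stress - Mood|  [with Stress=-3, Mood=-4]  = 1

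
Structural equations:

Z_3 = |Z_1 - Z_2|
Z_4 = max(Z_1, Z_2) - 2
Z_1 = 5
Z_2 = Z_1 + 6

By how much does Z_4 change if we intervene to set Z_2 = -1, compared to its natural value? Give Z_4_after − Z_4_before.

-6

Under do(Z_2=-1), the mechanism Z_2 = Z_1 + 6 is discarded; Z_2 is fixed at -1.
Z_4 = max(Z_1, Z_2) - 2  [with Z_1=5, Z_2=-1]  = 3
Without intervention: Z_2 = Z_1 + 6  [with Z_1=5]  = 11; Z_4 = max(Z_1, Z_2) - 2  [with Z_1=5, Z_2=11]  = 9.
Change = 3 − 9 = -6.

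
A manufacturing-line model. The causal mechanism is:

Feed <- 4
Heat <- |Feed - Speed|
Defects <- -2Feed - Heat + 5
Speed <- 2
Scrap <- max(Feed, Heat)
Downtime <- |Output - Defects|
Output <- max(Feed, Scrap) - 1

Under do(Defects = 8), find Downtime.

The intervention breaks the incoming arrows to Defects: Defects <- -2Feed - Heat + 5 no longer applies, and Defects = 8.
Heat = |Feed - Speed|  [with Feed=4, Speed=2]  = 2
Scrap = max(Feed, Heat)  [with Feed=4, Heat=2]  = 4
Output = max(Feed, Scrap) - 1  [with Feed=4, Scrap=4]  = 3
Downtime = |Output - Defects|  [with Output=3, Defects=8]  = 5

5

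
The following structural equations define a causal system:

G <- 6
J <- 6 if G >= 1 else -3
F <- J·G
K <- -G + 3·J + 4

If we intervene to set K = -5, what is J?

6

Under do(K=-5), the mechanism K <- -G + 3·J + 4 is discarded; K is fixed at -5.
Since J is not a descendant of the intervened variable, it is unaffected.
J = 6 if G >= 1 else -3  [with G=6]  = 6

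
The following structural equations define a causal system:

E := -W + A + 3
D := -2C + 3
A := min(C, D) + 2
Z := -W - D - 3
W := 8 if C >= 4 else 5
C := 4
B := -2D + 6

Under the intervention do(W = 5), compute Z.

-3

The intervention breaks the incoming arrows to W: W := 8 if C >= 4 else 5 no longer applies, and W = 5.
D = -2C + 3  [with C=4]  = -5
Z = -W - D - 3  [with W=5, D=-5]  = -3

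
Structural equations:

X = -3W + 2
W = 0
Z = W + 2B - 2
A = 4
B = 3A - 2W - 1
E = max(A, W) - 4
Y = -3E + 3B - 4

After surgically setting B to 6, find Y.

The intervention breaks the incoming arrows to B: B = 3A - 2W - 1 no longer applies, and B = 6.
E = max(A, W) - 4  [with A=4, W=0]  = 0
Y = -3E + 3B - 4  [with E=0, B=6]  = 14

14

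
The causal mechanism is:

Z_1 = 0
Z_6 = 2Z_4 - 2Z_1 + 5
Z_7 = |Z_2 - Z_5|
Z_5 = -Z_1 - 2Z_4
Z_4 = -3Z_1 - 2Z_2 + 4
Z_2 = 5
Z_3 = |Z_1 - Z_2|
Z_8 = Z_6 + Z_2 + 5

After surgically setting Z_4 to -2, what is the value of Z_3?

5

Under do(Z_4=-2), the mechanism Z_4 = -3Z_1 - 2Z_2 + 4 is discarded; Z_4 is fixed at -2.
Since Z_3 is not a descendant of the intervened variable, it is unaffected.
Z_3 = |Z_1 - Z_2|  [with Z_1=0, Z_2=5]  = 5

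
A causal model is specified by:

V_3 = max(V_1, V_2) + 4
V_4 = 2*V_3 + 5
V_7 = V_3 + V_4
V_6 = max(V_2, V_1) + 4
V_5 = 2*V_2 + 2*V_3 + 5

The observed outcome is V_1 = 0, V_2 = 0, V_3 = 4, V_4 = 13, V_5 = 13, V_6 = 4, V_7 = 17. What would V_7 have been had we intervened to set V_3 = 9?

32

The intervention breaks the incoming arrows to V_3: V_3 = max(V_1, V_2) + 4 no longer applies, and V_3 = 9.
V_4 = 2*V_3 + 5  [with V_3=9]  = 23
V_7 = V_3 + V_4  [with V_3=9, V_4=23]  = 32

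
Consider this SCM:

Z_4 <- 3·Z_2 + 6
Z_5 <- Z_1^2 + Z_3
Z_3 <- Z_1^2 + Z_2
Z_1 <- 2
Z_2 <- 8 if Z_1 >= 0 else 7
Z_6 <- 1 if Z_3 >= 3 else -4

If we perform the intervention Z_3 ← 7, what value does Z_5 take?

11

do(Z_3=7) replaces the equation Z_3 <- Z_1^2 + Z_2 with the constant Z_3 = 7.
Z_5 = Z_1^2 + Z_3  [with Z_1=2, Z_3=7]  = 11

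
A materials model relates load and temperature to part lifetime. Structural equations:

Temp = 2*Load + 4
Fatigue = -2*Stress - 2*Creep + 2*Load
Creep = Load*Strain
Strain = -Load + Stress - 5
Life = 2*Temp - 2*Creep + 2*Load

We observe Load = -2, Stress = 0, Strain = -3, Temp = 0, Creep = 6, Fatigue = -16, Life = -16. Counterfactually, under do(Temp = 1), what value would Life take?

The intervention breaks the incoming arrows to Temp: Temp = 2*Load + 4 no longer applies, and Temp = 1.
Strain = -Load + Stress - 5  [with Load=-2, Stress=0]  = -3
Creep = Load*Strain  [with Load=-2, Strain=-3]  = 6
Life = 2*Temp - 2*Creep + 2*Load  [with Temp=1, Creep=6, Load=-2]  = -14

-14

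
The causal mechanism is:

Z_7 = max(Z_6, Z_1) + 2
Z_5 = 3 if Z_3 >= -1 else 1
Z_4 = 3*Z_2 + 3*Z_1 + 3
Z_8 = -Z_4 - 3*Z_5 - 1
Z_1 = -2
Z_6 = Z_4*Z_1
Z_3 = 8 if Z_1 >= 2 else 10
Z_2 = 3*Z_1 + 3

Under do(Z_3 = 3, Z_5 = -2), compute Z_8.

17

The joint intervention fixes Z_3 = 3, Z_5 = -2, removing each variable's own equation.
Z_2 = 3*Z_1 + 3  [with Z_1=-2]  = -3
Z_4 = 3*Z_2 + 3*Z_1 + 3  [with Z_2=-3, Z_1=-2]  = -12
Z_8 = -Z_4 - 3*Z_5 - 1  [with Z_4=-12, Z_5=-2]  = 17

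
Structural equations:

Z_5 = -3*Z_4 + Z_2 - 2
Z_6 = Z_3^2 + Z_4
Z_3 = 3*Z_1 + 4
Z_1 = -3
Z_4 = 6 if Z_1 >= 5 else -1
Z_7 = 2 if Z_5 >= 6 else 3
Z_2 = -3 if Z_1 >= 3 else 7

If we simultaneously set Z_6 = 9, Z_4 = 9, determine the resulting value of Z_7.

Under do(Z_6 = 9, Z_4 = 9), each intervened variable's structural equation is replaced by its fixed value.
Z_2 = -3 if Z_1 >= 3 else 7  [with Z_1=-3]  = 7
Z_5 = -3*Z_4 + Z_2 - 2  [with Z_4=9, Z_2=7]  = -22
Z_7 = 2 if Z_5 >= 6 else 3  [with Z_5=-22]  = 3

3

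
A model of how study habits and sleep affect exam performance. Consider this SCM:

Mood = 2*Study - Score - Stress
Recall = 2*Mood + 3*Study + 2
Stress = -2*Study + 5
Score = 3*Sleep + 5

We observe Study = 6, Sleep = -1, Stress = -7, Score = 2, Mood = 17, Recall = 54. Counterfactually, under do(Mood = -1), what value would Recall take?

The intervention breaks the incoming arrows to Mood: Mood = 2*Study - Score - Stress no longer applies, and Mood = -1.
Recall = 2*Mood + 3*Study + 2  [with Mood=-1, Study=6]  = 18

18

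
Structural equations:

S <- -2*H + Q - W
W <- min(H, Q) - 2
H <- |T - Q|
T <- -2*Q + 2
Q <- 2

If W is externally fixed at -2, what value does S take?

-4

Intervening sets W = -2 and removes its equation (W <- min(H, Q) - 2).
T = -2*Q + 2  [with Q=2]  = -2
H = |T - Q|  [with T=-2, Q=2]  = 4
S = -2*H + Q - W  [with H=4, Q=2, W=-2]  = -4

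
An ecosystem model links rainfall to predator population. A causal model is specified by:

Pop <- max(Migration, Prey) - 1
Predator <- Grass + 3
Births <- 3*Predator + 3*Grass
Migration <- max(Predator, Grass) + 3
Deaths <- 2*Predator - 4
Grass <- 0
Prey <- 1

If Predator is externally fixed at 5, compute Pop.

7

The intervention breaks the incoming arrows to Predator: Predator <- Grass + 3 no longer applies, and Predator = 5.
Migration = max(Predator, Grass) + 3  [with Predator=5, Grass=0]  = 8
Pop = max(Migration, Prey) - 1  [with Migration=8, Prey=1]  = 7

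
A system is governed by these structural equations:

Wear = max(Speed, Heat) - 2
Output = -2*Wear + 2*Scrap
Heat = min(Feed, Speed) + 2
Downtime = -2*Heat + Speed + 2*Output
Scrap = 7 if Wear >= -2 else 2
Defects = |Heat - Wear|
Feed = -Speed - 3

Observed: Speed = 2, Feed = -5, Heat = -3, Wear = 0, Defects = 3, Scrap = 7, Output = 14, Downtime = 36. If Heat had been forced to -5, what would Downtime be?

The intervention breaks the incoming arrows to Heat: Heat = min(Feed, Speed) + 2 no longer applies, and Heat = -5.
Wear = max(Speed, Heat) - 2  [with Speed=2, Heat=-5]  = 0
Scrap = 7 if Wear >= -2 else 2  [with Wear=0]  = 7
Output = -2*Wear + 2*Scrap  [with Wear=0, Scrap=7]  = 14
Downtime = -2*Heat + Speed + 2*Output  [with Heat=-5, Speed=2, Output=14]  = 40

40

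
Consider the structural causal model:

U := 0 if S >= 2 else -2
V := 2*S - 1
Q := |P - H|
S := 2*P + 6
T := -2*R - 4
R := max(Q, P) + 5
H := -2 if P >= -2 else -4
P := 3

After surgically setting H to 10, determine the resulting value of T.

-28

Under do(H=10), the mechanism H := -2 if P >= -2 else -4 is discarded; H is fixed at 10.
Q = |P - H|  [with P=3, H=10]  = 7
R = max(Q, P) + 5  [with Q=7, P=3]  = 12
T = -2*R - 4  [with R=12]  = -28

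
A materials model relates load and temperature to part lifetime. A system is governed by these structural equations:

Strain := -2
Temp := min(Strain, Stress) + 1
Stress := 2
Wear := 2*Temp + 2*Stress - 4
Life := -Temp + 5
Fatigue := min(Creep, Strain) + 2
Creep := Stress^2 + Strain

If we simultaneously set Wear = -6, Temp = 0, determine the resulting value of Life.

5

The joint intervention fixes Wear = -6, Temp = 0, removing each variable's own equation.
Life = -Temp + 5  [with Temp=0]  = 5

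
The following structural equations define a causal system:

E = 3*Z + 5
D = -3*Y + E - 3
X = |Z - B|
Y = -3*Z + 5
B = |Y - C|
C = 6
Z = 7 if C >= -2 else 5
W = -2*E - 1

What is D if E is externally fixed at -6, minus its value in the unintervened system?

The intervention breaks the incoming arrows to E: E = 3*Z + 5 no longer applies, and E = -6.
Z = 7 if C >= -2 else 5  [with C=6]  = 7
Y = -3*Z + 5  [with Z=7]  = -16
D = -3*Y + E - 3  [with Y=-16, E=-6]  = 39
Without intervention: Z = 7 if C >= -2 else 5  [with C=6]  = 7; E = 3*Z + 5  [with Z=7]  = 26; Y = -3*Z + 5  [with Z=7]  = -16; D = -3*Y + E - 3  [with Y=-16, E=26]  = 71.
Change = 39 − 71 = -32.

-32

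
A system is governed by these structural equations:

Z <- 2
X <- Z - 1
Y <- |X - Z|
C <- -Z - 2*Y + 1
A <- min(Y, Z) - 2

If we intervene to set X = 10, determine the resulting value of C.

-17

Under do(X=10), the mechanism X <- Z - 1 is discarded; X is fixed at 10.
Y = |X - Z|  [with X=10, Z=2]  = 8
C = -Z - 2*Y + 1  [with Z=2, Y=8]  = -17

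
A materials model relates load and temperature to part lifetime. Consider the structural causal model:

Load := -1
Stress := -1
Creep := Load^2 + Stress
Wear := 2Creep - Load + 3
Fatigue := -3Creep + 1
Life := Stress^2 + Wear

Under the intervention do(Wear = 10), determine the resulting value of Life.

11

Under do(Wear=10), the mechanism Wear := 2Creep - Load + 3 is discarded; Wear is fixed at 10.
Life = Stress^2 + Wear  [with Stress=-1, Wear=10]  = 11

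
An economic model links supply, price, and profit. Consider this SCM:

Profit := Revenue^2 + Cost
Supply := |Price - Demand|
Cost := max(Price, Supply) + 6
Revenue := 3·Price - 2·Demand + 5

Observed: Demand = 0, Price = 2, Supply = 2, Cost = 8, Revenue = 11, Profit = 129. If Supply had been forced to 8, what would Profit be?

135

The intervention breaks the incoming arrows to Supply: Supply := |Price - Demand| no longer applies, and Supply = 8.
Cost = max(Price, Supply) + 6  [with Price=2, Supply=8]  = 14
Revenue = 3·Price - 2·Demand + 5  [with Price=2, Demand=0]  = 11
Profit = Revenue^2 + Cost  [with Revenue=11, Cost=14]  = 135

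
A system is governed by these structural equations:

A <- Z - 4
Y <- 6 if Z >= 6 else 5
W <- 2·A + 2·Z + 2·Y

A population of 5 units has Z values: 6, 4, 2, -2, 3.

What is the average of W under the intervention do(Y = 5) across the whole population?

do(Y=5) breaks Y's dependence on Z. With Y=5 fixed, W across the units is 26, 18, 10, -6, 14, mean 12.4.

12.4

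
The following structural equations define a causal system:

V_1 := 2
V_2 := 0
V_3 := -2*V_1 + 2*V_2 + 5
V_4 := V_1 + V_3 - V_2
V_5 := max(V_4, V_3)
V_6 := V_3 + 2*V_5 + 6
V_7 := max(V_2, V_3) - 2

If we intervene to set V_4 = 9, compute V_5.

Intervening sets V_4 = 9 and removes its equation (V_4 := V_1 + V_3 - V_2).
V_3 = -2*V_1 + 2*V_2 + 5  [with V_1=2, V_2=0]  = 1
V_5 = max(V_4, V_3)  [with V_4=9, V_3=1]  = 9

9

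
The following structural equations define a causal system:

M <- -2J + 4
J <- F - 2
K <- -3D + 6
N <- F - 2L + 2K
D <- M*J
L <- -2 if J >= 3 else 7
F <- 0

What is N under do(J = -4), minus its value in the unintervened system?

192

Under do(J=-4), the mechanism J <- F - 2 is discarded; J is fixed at -4.
L = -2 if J >= 3 else 7  [with J=-4]  = 7
M = -2J + 4  [with J=-4]  = 12
D = M*J  [with M=12, J=-4]  = -48
K = -3D + 6  [with D=-48]  = 150
N = F - 2L + 2K  [with F=0, L=7, K=150]  = 286
Without intervention: J = F - 2  [with F=0]  = -2; L = -2 if J >= 3 else 7  [with J=-2]  = 7; M = -2J + 4  [with J=-2]  = 8; D = M*J  [with M=8, J=-2]  = -16; K = -3D + 6  [with D=-16]  = 54; N = F - 2L + 2K  [with F=0, L=7, K=54]  = 94.
Change = 286 − 94 = 192.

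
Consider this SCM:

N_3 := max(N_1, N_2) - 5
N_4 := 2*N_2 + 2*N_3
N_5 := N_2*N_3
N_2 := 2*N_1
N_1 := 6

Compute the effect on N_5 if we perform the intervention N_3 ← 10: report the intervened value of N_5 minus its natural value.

do(N_3=10) replaces the equation N_3 := max(N_1, N_2) - 5 with the constant N_3 = 10.
N_2 = 2*N_1  [with N_1=6]  = 12
N_5 = N_2*N_3  [with N_2=12, N_3=10]  = 120
Without intervention: N_2 = 2*N_1  [with N_1=6]  = 12; N_3 = max(N_1, N_2) - 5  [with N_1=6, N_2=12]  = 7; N_5 = N_2*N_3  [with N_2=12, N_3=7]  = 84.
Change = 120 − 84 = 36.

36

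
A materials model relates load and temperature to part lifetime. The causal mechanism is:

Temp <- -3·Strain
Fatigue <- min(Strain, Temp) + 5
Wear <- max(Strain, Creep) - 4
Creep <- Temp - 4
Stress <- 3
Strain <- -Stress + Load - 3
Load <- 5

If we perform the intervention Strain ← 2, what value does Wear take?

-2

The intervention breaks the incoming arrows to Strain: Strain <- -Stress + Load - 3 no longer applies, and Strain = 2.
Temp = -3·Strain  [with Strain=2]  = -6
Creep = Temp - 4  [with Temp=-6]  = -10
Wear = max(Strain, Creep) - 4  [with Strain=2, Creep=-10]  = -2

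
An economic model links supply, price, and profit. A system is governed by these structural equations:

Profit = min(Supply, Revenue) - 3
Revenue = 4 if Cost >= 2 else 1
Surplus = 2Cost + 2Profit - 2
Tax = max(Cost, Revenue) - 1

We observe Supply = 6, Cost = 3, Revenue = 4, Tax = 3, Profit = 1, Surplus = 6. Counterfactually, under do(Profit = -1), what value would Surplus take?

The intervention breaks the incoming arrows to Profit: Profit = min(Supply, Revenue) - 3 no longer applies, and Profit = -1.
Surplus = 2Cost + 2Profit - 2  [with Cost=3, Profit=-1]  = 2

2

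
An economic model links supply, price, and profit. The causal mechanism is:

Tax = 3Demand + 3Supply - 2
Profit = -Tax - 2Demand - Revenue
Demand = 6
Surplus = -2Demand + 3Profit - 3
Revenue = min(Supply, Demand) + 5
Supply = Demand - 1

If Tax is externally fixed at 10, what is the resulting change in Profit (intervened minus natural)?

21

Intervening sets Tax = 10 and removes its equation (Tax = 3Demand + 3Supply - 2).
Supply = Demand - 1  [with Demand=6]  = 5
Revenue = min(Supply, Demand) + 5  [with Supply=5, Demand=6]  = 10
Profit = -Tax - 2Demand - Revenue  [with Tax=10, Demand=6, Revenue=10]  = -32
Without intervention: Supply = Demand - 1  [with Demand=6]  = 5; Revenue = min(Supply, Demand) + 5  [with Supply=5, Demand=6]  = 10; Tax = 3Demand + 3Supply - 2  [with Demand=6, Supply=5]  = 31; Profit = -Tax - 2Demand - Revenue  [with Tax=31, Demand=6, Revenue=10]  = -53.
Change = -32 − (-53) = 21.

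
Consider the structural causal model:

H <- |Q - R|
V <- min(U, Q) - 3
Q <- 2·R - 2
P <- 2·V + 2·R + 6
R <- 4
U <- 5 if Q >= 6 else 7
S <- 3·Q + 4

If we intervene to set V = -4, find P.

Intervening sets V = -4 and removes its equation (V <- min(U, Q) - 3).
P = 2·V + 2·R + 6  [with V=-4, R=4]  = 6

6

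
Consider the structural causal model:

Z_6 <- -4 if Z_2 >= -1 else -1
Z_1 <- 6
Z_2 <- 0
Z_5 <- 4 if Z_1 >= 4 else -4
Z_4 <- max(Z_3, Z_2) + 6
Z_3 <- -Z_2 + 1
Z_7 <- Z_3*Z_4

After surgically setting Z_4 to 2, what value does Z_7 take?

2

The intervention breaks the incoming arrows to Z_4: Z_4 <- max(Z_3, Z_2) + 6 no longer applies, and Z_4 = 2.
Z_3 = -Z_2 + 1  [with Z_2=0]  = 1
Z_7 = Z_3*Z_4  [with Z_3=1, Z_4=2]  = 2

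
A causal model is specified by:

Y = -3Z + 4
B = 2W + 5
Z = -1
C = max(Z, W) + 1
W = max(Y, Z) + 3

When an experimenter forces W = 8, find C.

The intervention breaks the incoming arrows to W: W = max(Y, Z) + 3 no longer applies, and W = 8.
C = max(Z, W) + 1  [with Z=-1, W=8]  = 9

9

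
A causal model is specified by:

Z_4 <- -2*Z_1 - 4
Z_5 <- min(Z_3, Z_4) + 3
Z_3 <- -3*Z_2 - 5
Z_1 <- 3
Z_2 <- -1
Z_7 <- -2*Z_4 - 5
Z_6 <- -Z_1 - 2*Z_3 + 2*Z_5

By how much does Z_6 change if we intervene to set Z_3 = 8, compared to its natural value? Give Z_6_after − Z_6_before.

-20

The intervention breaks the incoming arrows to Z_3: Z_3 <- -3*Z_2 - 5 no longer applies, and Z_3 = 8.
Z_4 = -2*Z_1 - 4  [with Z_1=3]  = -10
Z_5 = min(Z_3, Z_4) + 3  [with Z_3=8, Z_4=-10]  = -7
Z_6 = -Z_1 - 2*Z_3 + 2*Z_5  [with Z_1=3, Z_3=8, Z_5=-7]  = -33
Without intervention: Z_3 = -3*Z_2 - 5  [with Z_2=-1]  = -2; Z_4 = -2*Z_1 - 4  [with Z_1=3]  = -10; Z_5 = min(Z_3, Z_4) + 3  [with Z_3=-2, Z_4=-10]  = -7; Z_6 = -Z_1 - 2*Z_3 + 2*Z_5  [with Z_1=3, Z_3=-2, Z_5=-7]  = -13.
Change = -33 − (-13) = -20.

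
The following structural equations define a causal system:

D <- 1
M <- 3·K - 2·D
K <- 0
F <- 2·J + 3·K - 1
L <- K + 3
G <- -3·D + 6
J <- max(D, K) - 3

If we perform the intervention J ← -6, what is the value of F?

-13

do(J=-6) replaces the equation J <- max(D, K) - 3 with the constant J = -6.
F = 2·J + 3·K - 1  [with J=-6, K=0]  = -13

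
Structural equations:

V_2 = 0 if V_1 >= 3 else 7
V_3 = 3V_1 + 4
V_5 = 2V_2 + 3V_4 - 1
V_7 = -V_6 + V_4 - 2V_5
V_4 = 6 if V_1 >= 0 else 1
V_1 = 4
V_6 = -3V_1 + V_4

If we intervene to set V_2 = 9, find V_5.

do(V_2=9) replaces the equation V_2 = 0 if V_1 >= 3 else 7 with the constant V_2 = 9.
V_4 = 6 if V_1 >= 0 else 1  [with V_1=4]  = 6
V_5 = 2V_2 + 3V_4 - 1  [with V_2=9, V_4=6]  = 35

35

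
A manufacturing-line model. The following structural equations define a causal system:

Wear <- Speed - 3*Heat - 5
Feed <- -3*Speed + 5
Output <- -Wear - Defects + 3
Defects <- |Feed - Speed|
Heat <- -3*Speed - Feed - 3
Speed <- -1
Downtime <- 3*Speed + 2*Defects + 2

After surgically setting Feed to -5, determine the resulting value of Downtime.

7

Under do(Feed=-5), the mechanism Feed <- -3*Speed + 5 is discarded; Feed is fixed at -5.
Defects = |Feed - Speed|  [with Feed=-5, Speed=-1]  = 4
Downtime = 3*Speed + 2*Defects + 2  [with Speed=-1, Defects=4]  = 7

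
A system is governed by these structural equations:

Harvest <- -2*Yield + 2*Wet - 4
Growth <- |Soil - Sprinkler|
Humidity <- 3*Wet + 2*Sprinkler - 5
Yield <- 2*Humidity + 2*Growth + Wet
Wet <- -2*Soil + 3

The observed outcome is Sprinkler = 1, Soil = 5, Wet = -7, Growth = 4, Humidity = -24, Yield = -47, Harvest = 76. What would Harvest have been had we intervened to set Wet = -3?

The intervention breaks the incoming arrows to Wet: Wet <- -2*Soil + 3 no longer applies, and Wet = -3.
Growth = |Soil - Sprinkler|  [with Soil=5, Sprinkler=1]  = 4
Humidity = 3*Wet + 2*Sprinkler - 5  [with Wet=-3, Sprinkler=1]  = -12
Yield = 2*Humidity + 2*Growth + Wet  [with Humidity=-12, Growth=4, Wet=-3]  = -19
Harvest = -2*Yield + 2*Wet - 4  [with Yield=-19, Wet=-3]  = 28

28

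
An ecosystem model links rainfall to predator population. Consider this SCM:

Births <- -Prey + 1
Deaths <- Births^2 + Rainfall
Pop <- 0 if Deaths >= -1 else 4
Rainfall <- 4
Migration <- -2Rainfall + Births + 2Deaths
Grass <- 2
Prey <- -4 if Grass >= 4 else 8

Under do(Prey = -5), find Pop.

0

The intervention breaks the incoming arrows to Prey: Prey <- -4 if Grass >= 4 else 8 no longer applies, and Prey = -5.
Births = -Prey + 1  [with Prey=-5]  = 6
Deaths = Births^2 + Rainfall  [with Births=6, Rainfall=4]  = 40
Pop = 0 if Deaths >= -1 else 4  [with Deaths=40]  = 0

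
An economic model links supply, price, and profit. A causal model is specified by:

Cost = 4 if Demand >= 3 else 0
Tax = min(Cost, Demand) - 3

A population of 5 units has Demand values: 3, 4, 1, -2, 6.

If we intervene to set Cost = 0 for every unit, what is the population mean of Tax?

do(Cost=0) breaks Cost's dependence on Demand. With Cost=0 fixed, Tax across the units is -3, -3, -3, -5, -3, mean -3.4.

-3.4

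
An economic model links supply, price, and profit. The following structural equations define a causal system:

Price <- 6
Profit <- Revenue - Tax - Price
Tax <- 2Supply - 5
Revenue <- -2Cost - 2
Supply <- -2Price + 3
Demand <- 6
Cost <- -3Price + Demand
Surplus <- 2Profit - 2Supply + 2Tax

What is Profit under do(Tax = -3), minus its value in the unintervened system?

-20

Intervening sets Tax = -3 and removes its equation (Tax <- 2Supply - 5).
Cost = -3Price + Demand  [with Price=6, Demand=6]  = -12
Revenue = -2Cost - 2  [with Cost=-12]  = 22
Profit = Revenue - Tax - Price  [with Revenue=22, Tax=-3, Price=6]  = 19
Without intervention: Supply = -2Price + 3  [with Price=6]  = -9; Cost = -3Price + Demand  [with Price=6, Demand=6]  = -12; Revenue = -2Cost - 2  [with Cost=-12]  = 22; Tax = 2Supply - 5  [with Supply=-9]  = -23; Profit = Revenue - Tax - Price  [with Revenue=22, Tax=-23, Price=6]  = 39.
Change = 19 − 39 = -20.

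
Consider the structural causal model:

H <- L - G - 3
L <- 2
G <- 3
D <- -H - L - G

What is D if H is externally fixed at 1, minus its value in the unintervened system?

-5

The intervention breaks the incoming arrows to H: H <- L - G - 3 no longer applies, and H = 1.
D = -H - L - G  [with H=1, L=2, G=3]  = -6
Without intervention: H = L - G - 3  [with L=2, G=3]  = -4; D = -H - L - G  [with H=-4, L=2, G=3]  = -1.
Change = -6 − (-1) = -5.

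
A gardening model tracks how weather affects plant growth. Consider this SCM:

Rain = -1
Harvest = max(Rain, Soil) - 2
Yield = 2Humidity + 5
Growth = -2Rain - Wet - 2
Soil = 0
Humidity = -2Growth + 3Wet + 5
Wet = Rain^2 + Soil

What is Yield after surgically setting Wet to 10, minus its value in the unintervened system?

The intervention breaks the incoming arrows to Wet: Wet = Rain^2 + Soil no longer applies, and Wet = 10.
Growth = -2Rain - Wet - 2  [with Rain=-1, Wet=10]  = -10
Humidity = -2Growth + 3Wet + 5  [with Growth=-10, Wet=10]  = 55
Yield = 2Humidity + 5  [with Humidity=55]  = 115
Without intervention: Wet = Rain^2 + Soil  [with Rain=-1, Soil=0]  = 1; Growth = -2Rain - Wet - 2  [with Rain=-1, Wet=1]  = -1; Humidity = -2Growth + 3Wet + 5  [with Growth=-1, Wet=1]  = 10; Yield = 2Humidity + 5  [with Humidity=10]  = 25.
Change = 115 − 25 = 90.

90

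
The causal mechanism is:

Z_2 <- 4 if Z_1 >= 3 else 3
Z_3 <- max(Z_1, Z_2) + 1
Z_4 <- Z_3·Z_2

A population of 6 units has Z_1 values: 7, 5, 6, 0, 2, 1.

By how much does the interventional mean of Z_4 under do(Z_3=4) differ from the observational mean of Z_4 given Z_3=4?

2

do(Z_3=4) breaks Z_3's dependence on Z_1. With Z_3=4 fixed, Z_4 across the units is 16, 16, 16, 12, 12, 12, mean 14.
E[Z_4|Z_3=4] averages over only the 3 units with Z_3=4 (Z_1 = 0, 2, 1): Z_4 = 12, 12, 12, mean 12.
Difference = 14 − 12 = 2.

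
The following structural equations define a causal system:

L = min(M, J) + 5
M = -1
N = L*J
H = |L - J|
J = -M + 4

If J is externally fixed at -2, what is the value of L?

3

The intervention breaks the incoming arrows to J: J = -M + 4 no longer applies, and J = -2.
L = min(M, J) + 5  [with M=-1, J=-2]  = 3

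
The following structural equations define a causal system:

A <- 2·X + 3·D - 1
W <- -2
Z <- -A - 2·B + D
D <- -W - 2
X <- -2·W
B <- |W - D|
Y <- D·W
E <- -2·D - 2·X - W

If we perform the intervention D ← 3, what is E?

-12

Under do(D=3), the mechanism D <- -W - 2 is discarded; D is fixed at 3.
X = -2·W  [with W=-2]  = 4
E = -2·D - 2·X - W  [with D=3, X=4, W=-2]  = -12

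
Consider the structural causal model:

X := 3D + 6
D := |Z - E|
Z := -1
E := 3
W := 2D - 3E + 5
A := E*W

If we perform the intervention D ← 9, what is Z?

-1

Under do(D=9), the mechanism D := |Z - E| is discarded; D is fixed at 9.
Since Z is not a descendant of the intervened variable, it is unaffected.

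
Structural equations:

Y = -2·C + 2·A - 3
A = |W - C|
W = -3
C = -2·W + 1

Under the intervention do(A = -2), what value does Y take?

-21

The intervention breaks the incoming arrows to A: A = |W - C| no longer applies, and A = -2.
C = -2·W + 1  [with W=-3]  = 7
Y = -2·C + 2·A - 3  [with C=7, A=-2]  = -21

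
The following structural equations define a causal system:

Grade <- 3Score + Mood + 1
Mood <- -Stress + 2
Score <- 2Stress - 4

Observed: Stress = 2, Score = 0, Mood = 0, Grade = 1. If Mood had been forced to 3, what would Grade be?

4

The intervention breaks the incoming arrows to Mood: Mood <- -Stress + 2 no longer applies, and Mood = 3.
Score = 2Stress - 4  [with Stress=2]  = 0
Grade = 3Score + Mood + 1  [with Score=0, Mood=3]  = 4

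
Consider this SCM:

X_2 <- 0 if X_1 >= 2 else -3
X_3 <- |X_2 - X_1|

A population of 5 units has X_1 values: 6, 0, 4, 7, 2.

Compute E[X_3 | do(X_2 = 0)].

Every unit gets X_2=0 under the intervention. X_3 values become 6, 0, 4, 7, 2; E[X_3|do(X_2=0)] = 3.8.

3.8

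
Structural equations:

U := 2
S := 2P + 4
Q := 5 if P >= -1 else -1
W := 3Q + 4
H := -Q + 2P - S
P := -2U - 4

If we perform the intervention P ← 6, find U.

Under do(P=6), the mechanism P := -2U - 4 is discarded; P is fixed at 6.
U is not downstream of the intervention, so its value is determined by the original equations.

2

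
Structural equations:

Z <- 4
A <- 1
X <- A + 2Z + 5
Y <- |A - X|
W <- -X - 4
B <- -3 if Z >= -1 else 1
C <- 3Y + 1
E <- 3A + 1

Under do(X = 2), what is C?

The intervention breaks the incoming arrows to X: X <- A + 2Z + 5 no longer applies, and X = 2.
Y = |A - X|  [with A=1, X=2]  = 1
C = 3Y + 1  [with Y=1]  = 4

4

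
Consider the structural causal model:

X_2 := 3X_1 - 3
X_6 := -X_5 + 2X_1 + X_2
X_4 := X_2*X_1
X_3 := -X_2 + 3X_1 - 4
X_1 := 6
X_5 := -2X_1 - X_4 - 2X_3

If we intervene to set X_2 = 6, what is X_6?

82

Under do(X_2=6), the mechanism X_2 := 3X_1 - 3 is discarded; X_2 is fixed at 6.
X_3 = -X_2 + 3X_1 - 4  [with X_2=6, X_1=6]  = 8
X_4 = X_2*X_1  [with X_2=6, X_1=6]  = 36
X_5 = -2X_1 - X_4 - 2X_3  [with X_1=6, X_4=36, X_3=8]  = -64
X_6 = -X_5 + 2X_1 + X_2  [with X_5=-64, X_1=6, X_2=6]  = 82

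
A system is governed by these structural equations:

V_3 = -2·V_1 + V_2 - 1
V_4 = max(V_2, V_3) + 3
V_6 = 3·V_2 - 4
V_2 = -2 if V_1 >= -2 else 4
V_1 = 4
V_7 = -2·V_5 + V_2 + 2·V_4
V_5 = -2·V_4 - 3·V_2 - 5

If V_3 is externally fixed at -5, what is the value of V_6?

-10

The intervention breaks the incoming arrows to V_3: V_3 = -2·V_1 + V_2 - 1 no longer applies, and V_3 = -5.
No directed path runs from V_3 to V_6, so V_6 keeps its natural value.
V_2 = -2 if V_1 >= -2 else 4  [with V_1=4]  = -2
V_6 = 3·V_2 - 4  [with V_2=-2]  = -10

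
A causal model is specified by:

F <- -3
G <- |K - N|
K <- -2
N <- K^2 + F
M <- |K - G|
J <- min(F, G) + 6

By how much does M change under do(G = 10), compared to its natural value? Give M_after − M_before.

Under do(G=10), the mechanism G <- |K - N| is discarded; G is fixed at 10.
M = |K - G|  [with K=-2, G=10]  = 12
Without intervention: N = K^2 + F  [with K=-2, F=-3]  = 1; G = |K - N|  [with K=-2, N=1]  = 3; M = |K - G|  [with K=-2, G=3]  = 5.
Change = 12 − 5 = 7.

7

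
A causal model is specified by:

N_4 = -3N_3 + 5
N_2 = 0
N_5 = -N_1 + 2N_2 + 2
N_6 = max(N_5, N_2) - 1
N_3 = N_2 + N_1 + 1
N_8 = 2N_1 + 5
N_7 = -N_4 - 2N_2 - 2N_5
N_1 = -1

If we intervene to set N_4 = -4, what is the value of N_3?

0

Under do(N_4=-4), the mechanism N_4 = -3N_3 + 5 is discarded; N_4 is fixed at -4.
Since N_3 is not a descendant of the intervened variable, it is unaffected.
N_3 = N_2 + N_1 + 1  [with N_2=0, N_1=-1]  = 0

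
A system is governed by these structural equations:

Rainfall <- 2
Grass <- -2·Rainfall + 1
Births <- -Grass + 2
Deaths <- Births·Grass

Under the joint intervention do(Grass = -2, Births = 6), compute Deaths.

-12

Setting Grass = -2, Births = 6 by intervention discards those variables' equations.
Deaths = Births·Grass  [with Births=6, Grass=-2]  = -12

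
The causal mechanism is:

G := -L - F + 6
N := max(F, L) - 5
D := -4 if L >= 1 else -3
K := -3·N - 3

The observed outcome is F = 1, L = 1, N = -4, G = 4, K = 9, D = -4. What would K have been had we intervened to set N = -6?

15

do(N=-6) replaces the equation N := max(F, L) - 5 with the constant N = -6.
K = -3·N - 3  [with N=-6]  = 15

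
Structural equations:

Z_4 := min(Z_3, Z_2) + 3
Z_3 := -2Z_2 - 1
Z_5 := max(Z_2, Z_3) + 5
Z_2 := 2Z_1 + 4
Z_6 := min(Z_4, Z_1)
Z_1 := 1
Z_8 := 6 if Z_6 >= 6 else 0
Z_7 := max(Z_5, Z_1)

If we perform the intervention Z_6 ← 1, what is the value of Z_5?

11

do(Z_6=1) replaces the equation Z_6 := min(Z_4, Z_1) with the constant Z_6 = 1.
Since Z_5 is not a descendant of the intervened variable, it is unaffected.
Z_2 = 2Z_1 + 4  [with Z_1=1]  = 6
Z_3 = -2Z_2 - 1  [with Z_2=6]  = -13
Z_5 = max(Z_2, Z_3) + 5  [with Z_2=6, Z_3=-13]  = 11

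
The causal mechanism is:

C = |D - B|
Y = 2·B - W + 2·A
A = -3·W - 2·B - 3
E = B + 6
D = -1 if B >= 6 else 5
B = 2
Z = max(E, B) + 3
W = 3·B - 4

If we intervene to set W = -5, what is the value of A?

8

Under do(W=-5), the mechanism W = 3·B - 4 is discarded; W is fixed at -5.
A = -3·W - 2·B - 3  [with W=-5, B=2]  = 8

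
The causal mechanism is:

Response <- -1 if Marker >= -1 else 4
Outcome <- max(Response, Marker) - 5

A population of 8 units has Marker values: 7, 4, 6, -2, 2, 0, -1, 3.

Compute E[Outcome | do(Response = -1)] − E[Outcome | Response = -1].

Under do(Response=-1), Response's equation is replaced by Response=-1 for every unit. Per-unit Outcome: 2, -1, 1, -6, -3, -5, -6, -2. Mean = -2.5.
Observing Response=-1 restricts to units where Response's equation naturally yields -1: Marker ∈ {7, 4, 6, 2, 0, -1, 3}. In that subpopulation Outcome = 2, -1, 1, -3, -5, -6, -2, mean -2.
Difference = -2.5 − (-2) = -0.5.

-0.5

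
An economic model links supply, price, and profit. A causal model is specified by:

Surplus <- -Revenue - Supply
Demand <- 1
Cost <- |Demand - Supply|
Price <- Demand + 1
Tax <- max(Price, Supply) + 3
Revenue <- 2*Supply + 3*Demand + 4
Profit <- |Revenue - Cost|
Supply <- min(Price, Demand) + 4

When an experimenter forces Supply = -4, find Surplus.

5

The intervention breaks the incoming arrows to Supply: Supply <- min(Price, Demand) + 4 no longer applies, and Supply = -4.
Revenue = 2*Supply + 3*Demand + 4  [with Supply=-4, Demand=1]  = -1
Surplus = -Revenue - Supply  [with Revenue=-1, Supply=-4]  = 5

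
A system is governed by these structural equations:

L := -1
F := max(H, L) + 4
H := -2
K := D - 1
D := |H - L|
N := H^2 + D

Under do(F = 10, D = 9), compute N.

13

Under do(F = 10, D = 9), each intervened variable's structural equation is replaced by its fixed value.
N = H^2 + D  [with H=-2, D=9]  = 13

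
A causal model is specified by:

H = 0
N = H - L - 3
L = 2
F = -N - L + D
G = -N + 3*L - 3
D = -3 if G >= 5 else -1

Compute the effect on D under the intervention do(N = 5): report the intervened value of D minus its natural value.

2

do(N=5) replaces the equation N = H - L - 3 with the constant N = 5.
G = -N + 3*L - 3  [with N=5, L=2]  = -2
D = -3 if G >= 5 else -1  [with G=-2]  = -1
Without intervention: N = H - L - 3  [with H=0, L=2]  = -5; G = -N + 3*L - 3  [with N=-5, L=2]  = 8; D = -3 if G >= 5 else -1  [with G=8]  = -3.
Change = -1 − (-3) = 2.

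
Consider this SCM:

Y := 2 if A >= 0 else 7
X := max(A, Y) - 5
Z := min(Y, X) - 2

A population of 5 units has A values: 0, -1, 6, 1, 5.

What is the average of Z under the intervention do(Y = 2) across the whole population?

do(Y=2) breaks Y's dependence on A. With Y=2 fixed, Z across the units is -5, -5, -1, -5, -2, mean -3.6.

-3.6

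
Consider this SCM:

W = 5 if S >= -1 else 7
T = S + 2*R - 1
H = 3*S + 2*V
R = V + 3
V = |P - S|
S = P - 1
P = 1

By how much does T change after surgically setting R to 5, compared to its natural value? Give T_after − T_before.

2

Under do(R=5), the mechanism R = V + 3 is discarded; R is fixed at 5.
S = P - 1  [with P=1]  = 0
T = S + 2*R - 1  [with S=0, R=5]  = 9
Without intervention: S = P - 1  [with P=1]  = 0; V = |P - S|  [with P=1, S=0]  = 1; R = V + 3  [with V=1]  = 4; T = S + 2*R - 1  [with S=0, R=4]  = 7.
Change = 9 − 7 = 2.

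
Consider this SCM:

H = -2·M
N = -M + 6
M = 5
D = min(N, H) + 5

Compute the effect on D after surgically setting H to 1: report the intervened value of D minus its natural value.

The intervention breaks the incoming arrows to H: H = -2·M no longer applies, and H = 1.
N = -M + 6  [with M=5]  = 1
D = min(N, H) + 5  [with N=1, H=1]  = 6
Without intervention: N = -M + 6  [with M=5]  = 1; H = -2·M  [with M=5]  = -10; D = min(N, H) + 5  [with N=1, H=-10]  = -5.
Change = 6 − (-5) = 11.

11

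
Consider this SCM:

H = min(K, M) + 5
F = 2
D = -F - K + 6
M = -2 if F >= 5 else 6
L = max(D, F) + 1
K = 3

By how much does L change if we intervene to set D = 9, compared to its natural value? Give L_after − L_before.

The intervention breaks the incoming arrows to D: D = -F - K + 6 no longer applies, and D = 9.
L = max(D, F) + 1  [with D=9, F=2]  = 10
Without intervention: D = -F - K + 6  [with F=2, K=3]  = 1; L = max(D, F) + 1  [with D=1, F=2]  = 3.
Change = 10 − 3 = 7.

7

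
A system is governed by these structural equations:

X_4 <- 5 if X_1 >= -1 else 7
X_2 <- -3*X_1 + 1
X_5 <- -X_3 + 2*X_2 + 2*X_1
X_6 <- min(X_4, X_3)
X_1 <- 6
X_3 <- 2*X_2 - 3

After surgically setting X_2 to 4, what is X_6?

Under do(X_2=4), the mechanism X_2 <- -3*X_1 + 1 is discarded; X_2 is fixed at 4.
X_3 = 2*X_2 - 3  [with X_2=4]  = 5
X_4 = 5 if X_1 >= -1 else 7  [with X_1=6]  = 5
X_6 = min(X_4, X_3)  [with X_4=5, X_3=5]  = 5

5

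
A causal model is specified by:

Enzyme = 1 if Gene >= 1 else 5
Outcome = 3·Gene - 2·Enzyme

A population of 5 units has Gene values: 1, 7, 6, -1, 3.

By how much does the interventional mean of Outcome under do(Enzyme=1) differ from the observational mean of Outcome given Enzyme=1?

-3.15

Every unit gets Enzyme=1 under the intervention. Outcome values become 1, 19, 16, -5, 7; E[Outcome|do(Enzyme=1)] = 7.6.
Observing Enzyme=1 restricts to units where Enzyme's equation naturally yields 1: Gene ∈ {1, 7, 6, 3}. In that subpopulation Outcome = 1, 19, 16, 7, mean 10.75.
Difference = 7.6 − 10.75 = -3.15.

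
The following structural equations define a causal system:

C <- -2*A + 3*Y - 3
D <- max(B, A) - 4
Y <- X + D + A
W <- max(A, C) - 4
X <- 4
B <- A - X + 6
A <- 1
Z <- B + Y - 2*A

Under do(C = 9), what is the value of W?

5

Intervening sets C = 9 and removes its equation (C <- -2*A + 3*Y - 3).
W = max(A, C) - 4  [with A=1, C=9]  = 5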